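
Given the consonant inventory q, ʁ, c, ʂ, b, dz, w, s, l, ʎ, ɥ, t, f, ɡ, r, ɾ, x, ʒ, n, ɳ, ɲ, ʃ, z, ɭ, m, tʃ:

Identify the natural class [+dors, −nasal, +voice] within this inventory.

ʁ, w, ʎ, ɥ, ɡ

The [+dorsal] segments are /q, ʁ, c, w, ʎ, ɥ, ɡ, x, ɲ/.
Within that set, [−nasal] gives /q, ʁ, c, w, ʎ, ɥ, ɡ, x/.
Then [+voice] leaves /ʁ, w, ʎ, ɥ, ɡ/.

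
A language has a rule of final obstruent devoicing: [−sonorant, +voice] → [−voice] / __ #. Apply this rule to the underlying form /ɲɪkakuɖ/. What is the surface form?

The only segment in the rule's environment that also matches [−sonorant, +voice] is /ɖ/. Applying [−voice] turns the voiced retroflex stop into /ʈ/ (voiceless retroflex stop), giving [ɲɪkakuʈ].

[ɲɪkakuʈ]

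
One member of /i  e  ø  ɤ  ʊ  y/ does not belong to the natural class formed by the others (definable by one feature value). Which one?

[tense] groups all but one: /y, e, ɤ, i, ø/ share [+tense] while /ʊ/ (high back rounded lax vowel) alone is [-tense]. Removing any other segment would not leave a single-feature class that excludes it.

ʊ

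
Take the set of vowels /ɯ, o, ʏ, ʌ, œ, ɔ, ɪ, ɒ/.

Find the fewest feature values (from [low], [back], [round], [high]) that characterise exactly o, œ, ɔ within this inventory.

Every target segment is [−high], [−low], [+round]; each remaining inventory member fails at least one of these. Each conjunct is needed — [−low, +round] alone would also admit /ʏ/; [−high, +round] alone would also admit /ɒ/; [−high, −low] alone would also admit /ʌ/ — and no other combination of two listed features has exactly this extension, so three is the minimum.

[−high, −low, +round]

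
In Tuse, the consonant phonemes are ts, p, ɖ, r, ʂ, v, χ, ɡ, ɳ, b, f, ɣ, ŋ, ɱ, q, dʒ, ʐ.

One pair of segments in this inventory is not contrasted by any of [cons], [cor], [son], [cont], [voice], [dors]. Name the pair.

Both /dʒ/ and /ɖ/ are [+consonantal], [+coronal], [-sonorant], [-continuant], [+voice], [-dorsal]. Since the list omits [strident], [delayed release] and [distributed] — which do distinguish the voiced postalveolar affricate from the voiced retroflex stop — this pair collapses; all other pairs remain distinct.

dʒ, ɖ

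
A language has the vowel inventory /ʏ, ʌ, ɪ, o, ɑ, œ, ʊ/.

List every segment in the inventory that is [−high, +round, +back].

o

Checking each segment against [−high], [+round], [+back]: /o/ (mid back rounded tense vowel) satisfies every feature; every other segment in the inventory fails at least one.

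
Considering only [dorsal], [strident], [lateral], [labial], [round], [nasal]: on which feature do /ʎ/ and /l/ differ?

/ʎ/ is the palatal lateral approximant and /l/ is the alveolar lateral approximant. Both are [−strident], [+lateral], [−labial], [−round], [−nasal]. /ʎ/ is [+dorsal] while /l/ is [−dorsal], so the distinguishing feature is [dorsal].

[dorsal]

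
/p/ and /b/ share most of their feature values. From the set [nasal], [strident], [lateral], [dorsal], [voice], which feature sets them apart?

[voice]

/p/ (voiceless bilabial stop) and /b/ (voiced bilabial stop) agree on [-nasal], [-strident], [-lateral], [-dorsal]. They differ on [voice] (/p/ [-], /b/ [+]).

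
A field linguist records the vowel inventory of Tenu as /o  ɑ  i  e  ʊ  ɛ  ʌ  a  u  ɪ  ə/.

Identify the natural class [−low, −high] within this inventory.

o, e, ɛ, ʌ, ə

Among the inventory, the [−low] segments are /o, i, e, ʊ, ɛ, ʌ, u, ɪ, ə/.
Intersecting with [−high] leaves /o, e, ɛ, ʌ, ə/.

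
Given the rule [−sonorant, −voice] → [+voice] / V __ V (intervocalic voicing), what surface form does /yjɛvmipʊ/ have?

[yjɛvmibʊ]

The only segment in the rule's environment that also matches [−sonorant, −voice] is /p/. Applying [+voice] turns the voiceless bilabial stop into /b/ (voiced bilabial stop), giving [yjɛvmibʊ].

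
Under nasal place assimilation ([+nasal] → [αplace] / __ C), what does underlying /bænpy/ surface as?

[bæmpy]

/n/ sits before the [+labial] consonant /p/, so it takes on [+labial] and surfaces as /m/. The rest of the form is unaffected: [bæmpy].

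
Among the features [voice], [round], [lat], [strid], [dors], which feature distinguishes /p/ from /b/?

[voice]

The two segments share [−round], [−lateral], [−strident], [−dorsal]. The only feature from the list on which they differ: /p/ is [−voice] while /b/ is [+voice].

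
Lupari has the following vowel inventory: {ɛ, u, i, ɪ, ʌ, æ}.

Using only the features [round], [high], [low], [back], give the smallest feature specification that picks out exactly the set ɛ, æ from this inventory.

[−high, −back]

The class [−high], [−back] has exactly /ɛ, æ/ as its extension in this inventory. No smaller conjunction from the listed features achieves this: [−back] alone would also admit /i, ɪ/; [−high] alone would also admit /ʌ/; and checking the remaining single features turns up none with this extension.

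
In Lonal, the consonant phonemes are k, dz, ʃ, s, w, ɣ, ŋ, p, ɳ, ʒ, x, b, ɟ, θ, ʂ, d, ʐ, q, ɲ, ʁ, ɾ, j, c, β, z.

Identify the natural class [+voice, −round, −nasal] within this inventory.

dz, ɣ, ʒ, b, ɟ, d, ʐ, ʁ, ɾ, j, β, z

Checking each segment against [+voice], [−round], [−nasal]: /dz/ (voiced alveolar affricate), /ɣ/ (voiced velar fricative), /ʒ/ (voiced postalveolar fricative), /b/ (voiced bilabial stop), /ɟ/ (voiced palatal stop), /d/ (voiced alveolar stop), among others, satisfy every feature; every other segment in the inventory fails at least one.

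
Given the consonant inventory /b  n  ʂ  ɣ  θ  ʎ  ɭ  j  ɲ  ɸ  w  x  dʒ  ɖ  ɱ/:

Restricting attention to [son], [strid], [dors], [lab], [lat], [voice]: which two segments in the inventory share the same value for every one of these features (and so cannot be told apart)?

ɲ, j

On the given features, /ɲ/ and /j/ have an identical profile: [+sonorant], [−strident], [+dorsal], [−labial], [−lateral], [+voice]. No other two segments in the inventory coincide on all 6 features. (They do differ in [nasal] and [continuant], which are not among the given features.)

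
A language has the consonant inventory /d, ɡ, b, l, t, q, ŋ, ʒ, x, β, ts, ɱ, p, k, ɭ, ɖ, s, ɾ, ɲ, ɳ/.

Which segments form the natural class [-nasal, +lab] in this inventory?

b, β, p

Eliminate segments failing any feature: /d, ɡ, l, t, q, ʒ, x, ts, k, ɭ, ɖ, s, ɾ/ are [-labial]; /ŋ, ɱ, ɲ, ɳ/ are [+nasal]. The remaining /b, β, p/ satisfy [-nasal], [+labial].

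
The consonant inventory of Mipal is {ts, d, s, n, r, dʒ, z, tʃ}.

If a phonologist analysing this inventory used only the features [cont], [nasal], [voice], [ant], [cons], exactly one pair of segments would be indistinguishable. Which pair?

On the given features, /r/ and /z/ have an identical profile: [+continuant], [−nasal], [+voice], [+anterior], [+consonantal]. No other two segments in the inventory coincide on all 5 features. (They do differ in [sonorant] and [strident], which are not among the given features.)

r, z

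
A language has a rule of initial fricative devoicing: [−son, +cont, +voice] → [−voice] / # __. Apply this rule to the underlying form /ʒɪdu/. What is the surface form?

[ʃɪdu]

Only the initial segment /ʒ/ is both word-initial and matches the structural description. It is a voiced postalveolar fricative, so [−son, +cont, +voice] holds; changing it to [−voice] with all other features held fixed yields /ʃ/ (voiceless postalveolar fricative). No other segment meets both the structural description and the environment, so the output is [ʃɪdu].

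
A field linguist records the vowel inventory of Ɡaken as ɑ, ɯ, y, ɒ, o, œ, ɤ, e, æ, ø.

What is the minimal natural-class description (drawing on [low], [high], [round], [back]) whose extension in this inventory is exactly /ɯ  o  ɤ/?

/ɯ, o, ɤ/ are all [-low], [+back], and no other segment in the inventory matches both values. Dropping any one of them over-generates: [+back] alone would also admit /ɑ, ɒ/; [-low] alone would also admit /y, œ, e, ø/. No other single listed feature picks out exactly this set either, so fewer than two features will not do.

[-low, +back]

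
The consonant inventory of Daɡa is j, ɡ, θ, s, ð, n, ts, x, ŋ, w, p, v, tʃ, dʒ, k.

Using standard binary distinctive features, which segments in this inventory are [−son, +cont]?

θ, s, ð, x, v

Eliminate segments failing any feature: /j, n, ŋ, w/ are [+sonorant]; /ɡ, ts, p, tʃ, dʒ, k/ are [−continuant]. The remaining /θ, s, ð, x, v/ satisfy [−sonorant], [+continuant].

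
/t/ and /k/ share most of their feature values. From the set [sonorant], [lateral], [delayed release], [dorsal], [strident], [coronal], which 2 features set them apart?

/t/ is the voiceless alveolar stop and /k/ is the voiceless velar stop. Both are [−sonorant], [−lateral], [−delayed release], [−strident]. /t/ is [+coronal] while /k/ is [−coronal]; /t/ is [−dorsal] while /k/ is [+dorsal], so the distinguishing features are [coronal], [dorsal].

[coronal], [dorsal]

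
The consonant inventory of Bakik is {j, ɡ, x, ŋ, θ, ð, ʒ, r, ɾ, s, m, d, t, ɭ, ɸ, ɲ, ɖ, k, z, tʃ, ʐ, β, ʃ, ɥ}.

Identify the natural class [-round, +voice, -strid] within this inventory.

j, ɡ, ŋ, ð, r, ɾ, m, d, ɭ, ɲ, ɖ, β

First, the [-round] segments are /j, ɡ, x, ŋ, θ, ð, ʒ, r, ɾ, s, m, d, t, ɭ, ɸ, ɲ, ɖ, k, z, tʃ, ʐ, β, ʃ/.
Intersecting with [+voice] gives /j, ɡ, ŋ, ð, ʒ, r, ɾ, m, d, ɭ, ɲ, ɖ, z, ʐ, β/.
Of those, [-strident] leaves /j, ɡ, ŋ, ð, r, ɾ, m, d, ɭ, ɲ, ɖ, β/.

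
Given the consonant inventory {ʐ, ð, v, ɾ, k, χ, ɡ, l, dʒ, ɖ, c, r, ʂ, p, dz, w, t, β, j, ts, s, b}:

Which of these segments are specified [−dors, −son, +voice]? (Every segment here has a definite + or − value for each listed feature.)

ʐ, ð, v, dʒ, ɖ, dz, β, b

Eliminate segments failing any feature: /ɾ, l, r/ are [+sonorant]; /k, χ, ɡ, c, w, j/ are [+dorsal]; /ʂ, p, t, ts, s/ are [−voice]. The remaining /ʐ, ð, v, dʒ, ɖ, dz, β, b/ satisfy [−dorsal], [−sonorant], [+voice].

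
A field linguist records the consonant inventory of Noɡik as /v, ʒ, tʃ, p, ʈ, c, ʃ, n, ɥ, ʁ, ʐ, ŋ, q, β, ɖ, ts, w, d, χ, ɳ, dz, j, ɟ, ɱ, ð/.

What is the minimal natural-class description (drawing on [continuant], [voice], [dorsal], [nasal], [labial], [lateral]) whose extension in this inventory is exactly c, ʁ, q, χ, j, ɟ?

Every target segment is [−nasal], [−labial], [+dorsal]; each remaining inventory member fails at least one of these. Each conjunct is needed — [−labial, +dorsal] alone would also admit /ŋ/; [−nasal, +dorsal] alone would also admit /ɥ, w/; [−nasal, −labial] alone would also admit /ʒ, tʃ, ʈ, ʃ, …/ — and no other combination of two listed features has exactly this extension, so three is the minimum.

[−nasal, −labial, +dorsal]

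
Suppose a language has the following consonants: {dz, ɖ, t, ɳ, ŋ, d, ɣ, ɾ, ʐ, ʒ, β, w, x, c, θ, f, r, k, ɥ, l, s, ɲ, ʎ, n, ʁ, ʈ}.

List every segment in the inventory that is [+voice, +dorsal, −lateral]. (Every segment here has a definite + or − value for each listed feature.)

ŋ, ɣ, w, ɥ, ɲ, ʁ

Eliminate segments failing any feature: /dz, ɖ, ɳ, d, ɾ, ʐ, ʒ, β, r, l, n/ are [−dorsal]; /t, x, c, θ, f, k, s, ʈ/ are [−voice]; /ʎ/ is [+lateral]. The remaining /ŋ, ɣ, w, ɥ, ɲ, ʁ/ satisfy [+voice], [+dorsal], [−lateral].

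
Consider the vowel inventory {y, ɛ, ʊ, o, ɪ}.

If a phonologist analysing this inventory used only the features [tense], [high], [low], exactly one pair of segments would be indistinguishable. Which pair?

ʊ, ɪ

Both /ʊ/ and /ɪ/ are [−tense], [+high], [−low]. Since the list omits [labial], [round] and [back] — which do distinguish the high back rounded lax vowel from the high front unrounded lax vowel — this pair collapses; all other pairs remain distinct.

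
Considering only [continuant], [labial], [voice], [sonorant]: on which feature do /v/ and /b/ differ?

The two segments share [+labial], [+voice], [-sonorant]. The only feature from the list on which they differ: /v/ is [+continuant] while /b/ is [-continuant].

[continuant]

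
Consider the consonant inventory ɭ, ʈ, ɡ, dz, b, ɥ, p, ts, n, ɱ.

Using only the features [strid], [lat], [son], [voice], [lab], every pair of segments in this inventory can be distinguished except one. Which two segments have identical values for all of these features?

On the given features, /ɥ/ and /ɱ/ have an identical profile: [−strident], [−lateral], [+sonorant], [+voice], [+labial]. No other two segments in the inventory coincide on all 5 features. (They do differ in [nasal], [continuant], [round] and [dorsal], which are not among the given features.)

ɥ, ɱ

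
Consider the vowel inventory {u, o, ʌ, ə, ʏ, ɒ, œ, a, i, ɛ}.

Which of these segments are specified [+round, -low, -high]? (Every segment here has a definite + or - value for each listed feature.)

o, œ

Checking each segment against [+round], [-low], [-high]: /o/ (mid back rounded tense vowel), /œ/ (mid front rounded lax vowel) satisfy every feature; every other segment in the inventory fails at least one.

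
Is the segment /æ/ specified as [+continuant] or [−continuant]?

/æ/ is the low front unrounded vowel, hence [+continuant].

[+continuant]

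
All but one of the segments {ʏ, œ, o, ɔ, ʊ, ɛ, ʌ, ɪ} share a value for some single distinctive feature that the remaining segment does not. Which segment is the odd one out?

The remaining segments after removing /o/ share [−tense]; /o/ (mid back rounded tense vowel) is [+tense]. For every other candidate removal, the leftover set fails to share any single feature value that the removed segment lacks.

o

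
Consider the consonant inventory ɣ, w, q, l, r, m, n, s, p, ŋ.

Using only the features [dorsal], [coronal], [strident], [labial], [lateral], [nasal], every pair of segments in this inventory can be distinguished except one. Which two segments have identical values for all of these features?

Both /q/ and /ɣ/ are [+dorsal], [−coronal], [−strident], [−labial], [−lateral], [−nasal]. Since the list omits [voice], [continuant] and [high] — which do distinguish the voiceless uvular stop from the voiced velar fricative — this pair collapses; all other pairs remain distinct.

q, ɣ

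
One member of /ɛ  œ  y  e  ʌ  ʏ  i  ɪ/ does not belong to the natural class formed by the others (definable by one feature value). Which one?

ʌ

[back] groups all but one: /ʏ, œ, e, ɛ, ɪ, i, y/ share [-back] while /ʌ/ (mid back unrounded lax vowel) alone is [+back]. Removing any other segment would not leave a single-feature class that excludes it.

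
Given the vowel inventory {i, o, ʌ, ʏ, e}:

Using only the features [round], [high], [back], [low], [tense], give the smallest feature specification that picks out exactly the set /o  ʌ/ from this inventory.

Every target segment is [+back] and no other inventory member is, so one feature is enough.

[+back]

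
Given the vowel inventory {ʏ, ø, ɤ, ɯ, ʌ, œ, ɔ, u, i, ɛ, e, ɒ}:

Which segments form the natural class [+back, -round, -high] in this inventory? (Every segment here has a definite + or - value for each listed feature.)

ɤ, ʌ

Checking each segment against [+back], [-round], [-high]: /ɤ/ (mid back unrounded tense vowel), /ʌ/ (mid back unrounded lax vowel) satisfy every feature; every other segment in the inventory fails at least one.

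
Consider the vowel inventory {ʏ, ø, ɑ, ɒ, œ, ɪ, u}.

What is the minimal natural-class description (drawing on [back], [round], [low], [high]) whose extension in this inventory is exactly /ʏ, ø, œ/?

[−back, +round]

The class [−back], [+round] has exactly /ʏ, ø, œ/ as its extension in this inventory. No smaller conjunction from the listed features achieves this: [+round] alone would also admit /ɒ, u/; [−back] alone would also admit /ɪ/; and checking the remaining single features turns up none with this extension.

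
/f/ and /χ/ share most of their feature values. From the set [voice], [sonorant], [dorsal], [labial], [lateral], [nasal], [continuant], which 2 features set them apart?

[labial], [dorsal]

/f/ (voiceless labiodental fricative) and /χ/ (voiceless uvular fricative) agree on [−voice], [−sonorant], [−lateral], [−nasal], [+continuant]. They differ on [labial] (/f/ [+], /χ/ [−]), [dorsal] (/f/ [−], /χ/ [+]).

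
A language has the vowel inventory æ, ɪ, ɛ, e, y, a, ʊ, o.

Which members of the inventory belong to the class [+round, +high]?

y, ʊ

First, the [+round] segments are /y, ʊ, o/.
Within that set, [+high] leaves /y, ʊ/.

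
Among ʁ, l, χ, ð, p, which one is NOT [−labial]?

Every segment except /p/ is [−labial]. /p/ (voiceless bilabial stop) is [+labial], so it is the exception.

p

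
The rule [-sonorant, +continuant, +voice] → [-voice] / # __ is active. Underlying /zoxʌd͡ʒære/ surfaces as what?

[soxʌd͡ʒære]

/z/ satisfies [-sonorant, +continuant, +voice] and sits in # __. The [-voice] counterpart of the voiced alveolar fricative is /s/. Other segments in /zoxʌd͡ʒære/ either fail the structural description or are not in the environment, so the surface form is [soxʌd͡ʒære].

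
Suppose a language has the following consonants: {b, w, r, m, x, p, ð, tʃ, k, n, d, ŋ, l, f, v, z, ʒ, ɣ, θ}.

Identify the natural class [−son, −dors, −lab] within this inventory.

ð, tʃ, d, z, ʒ, θ

Eliminate segments failing any feature: /b, p, f, v/ are [+labial]; /w, r, m, n, ŋ, l/ are [+sonorant]; /x, k, ɣ/ are [+dorsal]. The remaining /ð, tʃ, d, z, ʒ, θ/ satisfy [−sonorant], [−dorsal], [−labial].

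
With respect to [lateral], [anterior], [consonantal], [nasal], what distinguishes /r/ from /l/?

[lateral]

/r/ (alveolar trill) and /l/ (alveolar lateral approximant) agree on [+anterior], [+consonantal], [-nasal]. They differ on [lateral] (/r/ [-], /l/ [+]).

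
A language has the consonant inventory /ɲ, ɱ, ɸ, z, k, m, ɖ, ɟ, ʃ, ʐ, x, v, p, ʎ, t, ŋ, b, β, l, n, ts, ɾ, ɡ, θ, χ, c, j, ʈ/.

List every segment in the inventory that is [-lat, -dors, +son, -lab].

n, ɾ

First, the [-lateral] segments are /ɲ, ɱ, ɸ, z, k, m, ɖ, ɟ, ʃ, ʐ, x, v, p, t, ŋ, b, β, n, ts, ɾ, ɡ, θ, χ, c, j, ʈ/.
Then [-dorsal] gives /ɱ, ɸ, z, m, ɖ, ʃ, ʐ, v, p, t, b, β, n, ts, ɾ, θ, ʈ/.
Within that set, [+sonorant] gives /ɱ, m, n, ɾ/.
Of those, [-labial] leaves /n, ɾ/.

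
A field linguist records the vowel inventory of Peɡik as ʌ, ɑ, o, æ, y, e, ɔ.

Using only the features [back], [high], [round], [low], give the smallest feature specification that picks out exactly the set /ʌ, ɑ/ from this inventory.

[+back, -round]

The class [+back], [-round] has exactly /ʌ, ɑ/ as its extension in this inventory. No smaller conjunction from the listed features achieves this: [-round] alone would also admit /æ, e/; [+back] alone would also admit /o, ɔ/; and checking the remaining single features turns up none with this extension.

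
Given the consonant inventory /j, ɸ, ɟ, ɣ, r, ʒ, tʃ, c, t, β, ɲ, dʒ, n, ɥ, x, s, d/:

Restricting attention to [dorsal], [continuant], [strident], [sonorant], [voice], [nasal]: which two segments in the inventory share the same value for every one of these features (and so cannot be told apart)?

/j/ (palatal glide) and /ɥ/ (labial-palatal glide) are both [+dorsal], [+continuant], [−strident], [+sonorant], [+voice], [−nasal], so none of the listed features separates them. (They do differ in [labial] and [round], which are not among the given features.) Every other pair in the inventory differs on at least one listed feature.

j, ɥ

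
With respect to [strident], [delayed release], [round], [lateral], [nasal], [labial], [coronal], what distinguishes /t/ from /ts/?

The two segments share [−round], [−lateral], [−nasal], [−labial], [+coronal]. The only features from the list on which they differ: /t/ is [−strident] while /ts/ is [+strident]; /t/ is [−delayed release] while /ts/ is [+delayed release].

[strident], [delayed release]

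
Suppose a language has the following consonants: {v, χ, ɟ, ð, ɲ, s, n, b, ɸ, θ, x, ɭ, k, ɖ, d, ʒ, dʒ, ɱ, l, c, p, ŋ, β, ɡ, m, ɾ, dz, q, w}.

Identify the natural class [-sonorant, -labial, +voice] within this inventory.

Eliminate segments failing any feature: /v, b, ɸ, p, β/ are [+labial]; /χ, s, θ, x, k, c, q/ are [-voice]; /ɲ, n, ɭ, ɱ, l, ŋ, m, ɾ, w/ are [+sonorant]. The remaining /ɟ, ð, ɖ, d, ʒ, dʒ, ɡ, dz/ satisfy [-sonorant], [-labial], [+voice].

ɟ, ð, ɖ, d, ʒ, dʒ, ɡ, dz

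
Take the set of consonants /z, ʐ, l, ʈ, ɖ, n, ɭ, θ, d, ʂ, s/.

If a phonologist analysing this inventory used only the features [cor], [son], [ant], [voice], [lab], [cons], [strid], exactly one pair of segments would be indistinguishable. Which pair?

On the given features, /l/ and /n/ have an identical profile: [+coronal], [+sonorant], [+anterior], [+voice], [-labial], [+consonantal], [-strident]. No other two segments in the inventory coincide on all 7 features. (They do differ in [nasal] and [lateral], which are not among the given features.)

l, n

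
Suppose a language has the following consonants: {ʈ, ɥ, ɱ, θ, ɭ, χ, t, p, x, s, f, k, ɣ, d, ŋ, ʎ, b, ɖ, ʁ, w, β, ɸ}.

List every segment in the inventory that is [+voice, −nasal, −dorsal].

Eliminate segments failing any feature: /ʈ, θ, χ, t, p, x, s, f, k, ɸ/ are [−voice]; /ɥ, ɣ, ʎ, ʁ, w/ are [+dorsal]; /ɱ, ŋ/ are [+nasal]. The remaining /ɭ, d, b, ɖ, β/ satisfy [+voice], [−nasal], [−dorsal].

ɭ, d, b, ɖ, β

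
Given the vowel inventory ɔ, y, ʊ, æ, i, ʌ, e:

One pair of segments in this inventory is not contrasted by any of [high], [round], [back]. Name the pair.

On the given features, /æ/ and /e/ have an identical profile: [-high], [-round], [-back]. No other two segments in the inventory coincide on all 3 features. (They do differ in [low], which is not among the given features.)

æ, e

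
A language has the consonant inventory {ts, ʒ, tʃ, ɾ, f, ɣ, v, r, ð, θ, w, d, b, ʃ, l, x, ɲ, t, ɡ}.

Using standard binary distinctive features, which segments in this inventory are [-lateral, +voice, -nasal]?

Eliminate segments failing any feature: /ts, tʃ, f, θ, ʃ, x, t/ are [-voice]; /l/ is [+lateral]; /ɲ/ is [+nasal]. The remaining /ʒ, ɾ, ɣ, v, r, ð, w, d, b, ɡ/ satisfy [-lateral], [+voice], [-nasal].

ʒ, ɾ, ɣ, v, r, ð, w, d, b, ɡ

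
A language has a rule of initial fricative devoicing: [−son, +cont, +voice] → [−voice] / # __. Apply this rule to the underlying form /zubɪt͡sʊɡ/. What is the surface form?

[subɪt͡sʊɡ]

The only segment in the rule's environment that also matches [−son, +cont, +voice] is /z/. Applying [−voice] turns the voiced alveolar fricative into /s/ (voiceless alveolar fricative), giving [subɪt͡sʊɡ].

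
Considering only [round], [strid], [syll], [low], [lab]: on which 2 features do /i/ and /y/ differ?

[labial], [round]

/i/ is the high front unrounded tense vowel and /y/ is the high front rounded tense vowel. Both are [-strident], [+syllabic], [-low]. /i/ is [-labial] while /y/ is [+labial]; /i/ is [-round] while /y/ is [+round], so the distinguishing features are [labial], [round].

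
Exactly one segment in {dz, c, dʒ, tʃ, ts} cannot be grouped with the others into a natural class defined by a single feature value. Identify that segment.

c

/dʒ, ts, dz, tʃ/ are all [+delayed release], but /c/ (voiceless palatal stop) is [-delayed release]. No other single segment can be removed to leave a set sharing one feature value that the removed segment lacks, so /c/ is the odd one out.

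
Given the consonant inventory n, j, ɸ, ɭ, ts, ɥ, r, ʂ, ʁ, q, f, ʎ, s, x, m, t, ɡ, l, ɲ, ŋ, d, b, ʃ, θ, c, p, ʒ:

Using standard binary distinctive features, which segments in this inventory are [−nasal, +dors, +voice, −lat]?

Checking each segment against [−nasal], [+dorsal], [+voice], [−lateral]: /j/ (palatal glide), /ɥ/ (labial-palatal glide), /ʁ/ (voiced uvular fricative), /ɡ/ (voiced velar stop) satisfy every feature; every other segment in the inventory fails at least one.

j, ɥ, ʁ, ɡ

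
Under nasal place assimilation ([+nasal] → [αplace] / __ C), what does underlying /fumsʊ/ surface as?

[funsʊ]

The only nasal preceding a consonant is /m/ before /s/. /s/ is [+coronal], so /m/ → /n/, giving [funsʊ].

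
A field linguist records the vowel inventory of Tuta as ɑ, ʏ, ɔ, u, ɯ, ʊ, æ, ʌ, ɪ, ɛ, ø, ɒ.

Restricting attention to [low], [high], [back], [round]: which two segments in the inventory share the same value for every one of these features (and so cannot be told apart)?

u, ʊ

Both /u/ and /ʊ/ are [-low], [+high], [+back], [+round]. Since the list omits [tense] — which does distinguish the high back rounded tense vowel from the high back rounded lax vowel — this pair collapses; all other pairs remain distinct.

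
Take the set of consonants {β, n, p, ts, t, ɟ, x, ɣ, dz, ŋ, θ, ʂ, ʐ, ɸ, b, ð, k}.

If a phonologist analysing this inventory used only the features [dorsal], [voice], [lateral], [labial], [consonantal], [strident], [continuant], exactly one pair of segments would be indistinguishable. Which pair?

ɟ, ŋ

On the given features, /ɟ/ and /ŋ/ have an identical profile: [+dorsal], [+voice], [−lateral], [−labial], [+consonantal], [−strident], [−continuant]. No other two segments in the inventory coincide on all 7 features. (They do differ in [sonorant], [nasal] and [back], which are not among the given features.)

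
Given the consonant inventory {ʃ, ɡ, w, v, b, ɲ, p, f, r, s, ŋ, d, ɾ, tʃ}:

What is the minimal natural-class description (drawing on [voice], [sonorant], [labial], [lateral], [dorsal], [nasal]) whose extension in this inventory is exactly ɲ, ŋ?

Every target segment is [+nasal] and no other inventory member is, so one feature is enough.

[+nasal]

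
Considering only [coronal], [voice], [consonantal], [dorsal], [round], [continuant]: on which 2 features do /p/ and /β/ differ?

/p/ is the voiceless bilabial stop and /β/ is the voiced bilabial fricative. Both are [-coronal], [+consonantal], [-dorsal], [-round]. /p/ is [-voice] while /β/ is [+voice]; /p/ is [-continuant] while /β/ is [+continuant], so the distinguishing features are [voice], [continuant].

[voice], [continuant]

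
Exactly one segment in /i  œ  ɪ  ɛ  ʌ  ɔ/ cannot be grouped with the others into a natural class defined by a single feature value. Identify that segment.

i

/ɔ, ɪ, ʌ, œ, ɛ/ are all [−tense], but /i/ (high front unrounded tense vowel) is [+tense]. No other single segment can be removed to leave a set sharing one feature value that the removed segment lacks, so /i/ is the odd one out.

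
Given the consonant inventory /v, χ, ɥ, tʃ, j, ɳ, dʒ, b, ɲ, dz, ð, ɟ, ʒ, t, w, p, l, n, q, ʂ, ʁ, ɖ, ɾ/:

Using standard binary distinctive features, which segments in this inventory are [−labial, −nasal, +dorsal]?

χ, j, ɟ, q, ʁ

Among the inventory, the [−labial] segments are /χ, tʃ, j, ɳ, dʒ, ɲ, dz, ð, ɟ, ʒ, t, l, n, q, ʂ, ʁ, ɖ, ɾ/.
Among these, [−nasal] gives /χ, tʃ, j, dʒ, dz, ð, ɟ, ʒ, t, l, q, ʂ, ʁ, ɖ, ɾ/.
Of those, [+dorsal] leaves /χ, j, ɟ, q, ʁ/.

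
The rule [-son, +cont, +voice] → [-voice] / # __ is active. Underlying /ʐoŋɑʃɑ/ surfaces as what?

/ʐ/ satisfies [-son, +cont, +voice] and sits in # __. The [-voice] counterpart of the voiced retroflex fricative is /ʂ/. Other segments in /ʐoŋɑʃɑ/ either fail the structural description or are not in the environment, so the surface form is [ʂoŋɑʃɑ].

[ʂoŋɑʃɑ]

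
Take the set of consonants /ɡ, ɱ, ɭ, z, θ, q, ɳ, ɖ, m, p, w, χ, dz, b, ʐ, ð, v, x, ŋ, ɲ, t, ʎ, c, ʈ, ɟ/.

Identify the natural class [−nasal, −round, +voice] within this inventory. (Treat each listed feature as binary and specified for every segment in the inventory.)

Eliminate segments failing any feature: /ɱ, ɳ, m, ŋ, ɲ/ are [+nasal]; /θ, q, p, χ, x, t, c, ʈ/ are [−voice]; /w/ is [+round]. The remaining /ɡ, ɭ, z, ɖ, dz, b, ʐ, ð, v, ʎ, ɟ/ satisfy [−nasal], [−round], [+voice].

ɡ, ɭ, z, ɖ, dz, b, ʐ, ð, v, ʎ, ɟ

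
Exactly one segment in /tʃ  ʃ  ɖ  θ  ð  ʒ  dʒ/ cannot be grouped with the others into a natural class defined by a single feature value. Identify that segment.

ɖ

The remaining segments after removing /ɖ/ share [+distributed]; /ɖ/ (voiced retroflex stop) is [-distributed]. For every other candidate removal, the leftover set fails to share any single feature value that the removed segment lacks.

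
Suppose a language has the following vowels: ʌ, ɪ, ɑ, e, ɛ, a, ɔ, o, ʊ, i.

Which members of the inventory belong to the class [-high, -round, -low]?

Checking each segment against [-high], [-round], [-low]: /ʌ/ (mid back unrounded lax vowel), /e/ (mid front unrounded tense vowel), /ɛ/ (mid front unrounded lax vowel) satisfy every feature; every other segment in the inventory fails at least one.

ʌ, e, ɛ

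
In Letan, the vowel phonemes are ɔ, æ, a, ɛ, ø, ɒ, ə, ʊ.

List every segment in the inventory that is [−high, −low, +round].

First, the [−high] segments are /ɔ, æ, a, ɛ, ø, ɒ, ə/.
Intersecting with [−low] gives /ɔ, ɛ, ø, ə/.
Of those, [+round] leaves /ɔ, ø/.

ɔ, ø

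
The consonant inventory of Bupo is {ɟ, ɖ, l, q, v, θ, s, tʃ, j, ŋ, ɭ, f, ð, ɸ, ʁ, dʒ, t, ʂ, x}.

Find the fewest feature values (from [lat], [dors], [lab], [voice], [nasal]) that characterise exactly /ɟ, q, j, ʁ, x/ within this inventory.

[−nasal, +dors]

/ɟ, q, j, ʁ, x/ are all [−nasal], [+dorsal], and no other segment in the inventory matches both values. Dropping any one of them over-generates: [+dorsal] alone would also admit /ŋ/; [−nasal] alone would also admit /ɖ, l, v, θ, …/. No other single listed feature picks out exactly this set either, so fewer than two features will not do.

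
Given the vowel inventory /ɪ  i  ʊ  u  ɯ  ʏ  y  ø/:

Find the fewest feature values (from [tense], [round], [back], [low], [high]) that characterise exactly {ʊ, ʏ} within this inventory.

[+round, −tense]

/ʊ, ʏ/ are all [+round], [−tense], and no other segment in the inventory matches both values. Dropping any one of them over-generates: [−tense] alone would also admit /ɪ/; [+round] alone would also admit /u, y, ø/. No other single listed feature picks out exactly this set either, so fewer than two features will not do.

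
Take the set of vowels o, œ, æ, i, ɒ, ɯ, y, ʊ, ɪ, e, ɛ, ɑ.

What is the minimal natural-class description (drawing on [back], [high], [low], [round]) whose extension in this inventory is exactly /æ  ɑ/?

[+low, −round]

The class [+low], [−round] has exactly /æ, ɑ/ as its extension in this inventory. No smaller conjunction from the listed features achieves this: [−round] alone would also admit /i, ɯ, ɪ, e, …/; [+low] alone would also admit /ɒ/; and checking the remaining single features turns up none with this extension.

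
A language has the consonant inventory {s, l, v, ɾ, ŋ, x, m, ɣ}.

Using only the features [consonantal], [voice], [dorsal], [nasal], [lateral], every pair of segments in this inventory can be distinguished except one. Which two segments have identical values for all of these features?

On the given features, /v/ and /ɾ/ have an identical profile: [+consonantal], [+voice], [-dorsal], [-nasal], [-lateral]. No other two segments in the inventory coincide on all 5 features. (They do differ in [sonorant], [labial] and [coronal], which are not among the given features.)

v, ɾ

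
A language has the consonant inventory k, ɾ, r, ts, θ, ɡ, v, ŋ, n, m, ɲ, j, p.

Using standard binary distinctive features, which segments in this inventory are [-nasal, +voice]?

ɾ, r, ɡ, v, j

Checking each segment against [-nasal], [+voice]: /ɾ/ (alveolar tap), /r/ (alveolar trill), /ɡ/ (voiced velar stop), /v/ (voiced labiodental fricative), /j/ (palatal glide) satisfy every feature; every other segment in the inventory fails at least one.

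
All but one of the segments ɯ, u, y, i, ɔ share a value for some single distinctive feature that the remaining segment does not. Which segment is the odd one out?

[tense] (equivalently [high]) groups all but one: /ɯ, i, y, u/ share [+tense] while /ɔ/ (mid back rounded lax vowel) alone is [-tense]. Removing any other segment would not leave a single-feature class that excludes it.

ɔ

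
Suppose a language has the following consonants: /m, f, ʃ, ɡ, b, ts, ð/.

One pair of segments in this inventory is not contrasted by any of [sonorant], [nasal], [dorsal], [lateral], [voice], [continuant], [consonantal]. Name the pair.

ʃ, f

/ʃ/ (voiceless postalveolar fricative) and /f/ (voiceless labiodental fricative) are both [−sonorant], [−nasal], [−dorsal], [−lateral], [−voice], [+continuant], [+consonantal], so none of the listed features separates them. (They do differ in [labial] and [coronal], which are not among the given features.) Every other pair in the inventory differs on at least one listed feature.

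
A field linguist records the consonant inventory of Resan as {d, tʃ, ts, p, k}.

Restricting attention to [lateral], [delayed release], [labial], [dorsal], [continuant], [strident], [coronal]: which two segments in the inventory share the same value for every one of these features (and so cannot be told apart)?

tʃ, ts

On the given features, /tʃ/ and /ts/ have an identical profile: [−lateral], [+delayed release], [−labial], [−dorsal], [−continuant], [+strident], [+coronal]. No other two segments in the inventory coincide on all 7 features. (They do differ in [anterior] and [distributed], which are not among the given features.)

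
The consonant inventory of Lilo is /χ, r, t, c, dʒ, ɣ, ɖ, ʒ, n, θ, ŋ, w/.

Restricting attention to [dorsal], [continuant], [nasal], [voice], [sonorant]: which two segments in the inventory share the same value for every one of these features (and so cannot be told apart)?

dʒ, ɖ

Both /dʒ/ and /ɖ/ are [−dorsal], [−continuant], [−nasal], [+voice], [−sonorant]. Since the list omits [strident], [delayed release] and [distributed] — which do distinguish the voiced postalveolar affricate from the voiced retroflex stop — this pair collapses; all other pairs remain distinct.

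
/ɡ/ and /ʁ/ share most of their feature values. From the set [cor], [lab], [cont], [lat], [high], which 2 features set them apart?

/ɡ/ (voiced velar stop) and /ʁ/ (voiced uvular fricative) agree on [−coronal], [−labial], [−lateral]. They differ on [continuant] (/ɡ/ [−], /ʁ/ [+]), [high] (/ɡ/ [+], /ʁ/ [−]).

[continuant], [high]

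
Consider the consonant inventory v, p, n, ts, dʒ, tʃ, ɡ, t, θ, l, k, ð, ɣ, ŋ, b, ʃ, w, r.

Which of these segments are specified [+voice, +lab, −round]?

v, b

First, the [+voice] segments are /v, n, dʒ, ɡ, l, ð, ɣ, ŋ, b, w, r/.
Intersecting with [+labial] gives /v, b, w/.
Then [−round] leaves /v, b/.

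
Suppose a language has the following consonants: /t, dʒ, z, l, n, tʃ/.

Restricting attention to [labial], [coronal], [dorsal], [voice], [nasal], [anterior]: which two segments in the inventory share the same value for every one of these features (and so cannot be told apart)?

l, z

/l/ (alveolar lateral approximant) and /z/ (voiced alveolar fricative) are both [-labial], [+coronal], [-dorsal], [+voice], [-nasal], [+anterior], so none of the listed features separates them. (They do differ in [sonorant], [lateral] and [strident], which are not among the given features.) Every other pair in the inventory differs on at least one listed feature.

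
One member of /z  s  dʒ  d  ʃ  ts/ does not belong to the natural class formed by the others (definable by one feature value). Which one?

[strident] groups all but one: /ʃ, dʒ, z, ts, s/ share [+strident] while /d/ (voiced alveolar stop) alone is [−strident]. Removing any other segment would not leave a single-feature class that excludes it.

d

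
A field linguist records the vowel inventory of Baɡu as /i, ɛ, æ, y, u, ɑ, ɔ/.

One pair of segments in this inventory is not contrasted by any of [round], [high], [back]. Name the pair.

On the given features, /æ/ and /ɛ/ have an identical profile: [-round], [-high], [-back]. No other two segments in the inventory coincide on all 3 features. (They do differ in [low], which is not among the given features.)

æ, ɛ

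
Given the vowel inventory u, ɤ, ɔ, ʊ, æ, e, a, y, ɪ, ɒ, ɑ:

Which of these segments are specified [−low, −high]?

ɤ, ɔ, e

Among the inventory, the [−low] segments are /u, ɤ, ɔ, ʊ, e, y, ɪ/.
Within that set, [−high] leaves /ɤ, ɔ, e/.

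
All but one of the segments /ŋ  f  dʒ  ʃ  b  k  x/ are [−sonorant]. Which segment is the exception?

Every segment except /ŋ/ is [−sonorant]. /ŋ/ (velar nasal) is [+sonorant], so it is the exception.

ŋ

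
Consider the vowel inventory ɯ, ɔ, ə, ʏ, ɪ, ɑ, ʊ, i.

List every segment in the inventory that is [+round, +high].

ʏ, ʊ

Checking each segment against [+round], [+high]: /ʏ/ (high front rounded lax vowel), /ʊ/ (high back rounded lax vowel) satisfy every feature; every other segment in the inventory fails at least one.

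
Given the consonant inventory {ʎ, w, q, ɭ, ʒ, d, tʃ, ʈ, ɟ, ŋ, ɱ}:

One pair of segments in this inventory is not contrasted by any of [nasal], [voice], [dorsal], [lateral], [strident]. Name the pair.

w, ɟ

Both /w/ and /ɟ/ are [−nasal], [+voice], [+dorsal], [−lateral], [−strident]. Since the list omits [sonorant], [continuant], [labial], [round] and [back] — which do distinguish the labial-velar glide from the voiced palatal stop — this pair collapses; all other pairs remain distinct.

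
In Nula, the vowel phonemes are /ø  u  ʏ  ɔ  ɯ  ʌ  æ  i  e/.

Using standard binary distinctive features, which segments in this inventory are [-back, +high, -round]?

Checking each segment against [-back], [+high], [-round]: /i/ (high front unrounded tense vowel) satisfies every feature; every other segment in the inventory fails at least one.

i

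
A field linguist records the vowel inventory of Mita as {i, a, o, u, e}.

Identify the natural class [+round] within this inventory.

o, u

The feature [round] marks segments produced with lip rounding. In this inventory /o, u/ have that property, so they are [+round]; /i, a, e/ are [−round].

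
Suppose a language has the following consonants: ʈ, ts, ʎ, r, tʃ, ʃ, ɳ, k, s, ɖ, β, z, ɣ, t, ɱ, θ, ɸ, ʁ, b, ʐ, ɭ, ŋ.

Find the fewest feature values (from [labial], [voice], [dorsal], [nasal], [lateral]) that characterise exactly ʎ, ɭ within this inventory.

/ʎ, ɭ/ are exactly the [+lateral] segments in the inventory, so a single feature suffices.

[+lateral]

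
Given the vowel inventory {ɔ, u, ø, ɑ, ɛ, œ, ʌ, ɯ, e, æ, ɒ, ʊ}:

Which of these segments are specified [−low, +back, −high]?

ɔ, ʌ

Among the inventory, the [−low] segments are /ɔ, u, ø, ɛ, œ, ʌ, ɯ, e, ʊ/.
Among these, [+back] gives /ɔ, u, ʌ, ɯ, ʊ/.
Then [−high] leaves /ɔ, ʌ/.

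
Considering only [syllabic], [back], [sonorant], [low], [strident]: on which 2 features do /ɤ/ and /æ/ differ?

[low], [back]

/ɤ/ is the mid back unrounded tense vowel and /æ/ is the low front unrounded vowel. Both are [+syllabic], [+sonorant], [−strident]. /ɤ/ is [−low] while /æ/ is [+low]; /ɤ/ is [+back] while /æ/ is [−back], so the distinguishing features are [low], [back].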